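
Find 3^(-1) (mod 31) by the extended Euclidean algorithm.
Extended GCD: 3(-10) + 31(1) = 1. So 3^(-1) ≡ -10 ≡ 21 (mod 31). Verify: 3 × 21 = 63 ≡ 1 (mod 31)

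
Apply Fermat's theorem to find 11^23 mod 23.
By Fermat: 11^{22} ≡ 1 mod 23. So 11^{23} = 11^{22} · 11^{1} ≡ 11^{1} ≡ 11 mod 23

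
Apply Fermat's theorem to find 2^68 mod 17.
By Fermat: 2^{16} ≡ 1 mod 17. 68 = 4×16 + 4. So 2^{68} ≡ 2^{4} ≡ 16 mod 17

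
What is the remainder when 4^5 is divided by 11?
By repeated squaring mod 11: 4^{1}≡4, 4^{2}≡5, 4^{4}≡3. Then 4^{5} = 4^{4+1} ≡ 3 × 4 ≡ 1 mod 11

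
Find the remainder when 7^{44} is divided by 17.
By Fermat: 7^{16} ≡ 1 mod 17. 44 = 2×16 + 12. So 7^{44} ≡ 7^{12} ≡ 13 mod 17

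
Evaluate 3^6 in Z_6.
By repeated squaring mod 6: 3^{1}≡3, 3^{2}≡3, 3^{4}≡3. Then 3^{6} = 3^{4+2} ≡ 3 × 3 ≡ 3 mod 6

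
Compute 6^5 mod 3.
By repeated squaring (mod 3): 6^{1}≡0, 6^{2}≡0, 6^{4}≡0. Then 6^{5} = 6^{4+1} ≡ 0 × 0 ≡ 0 (mod 3)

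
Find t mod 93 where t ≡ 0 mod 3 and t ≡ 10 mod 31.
M = 3 × 31 = 93. M₁ = 31, y₁ ≡ 1 mod 3. M₂ = 3, y₂ ≡ 21 mod 31. t = 0×31×1 + 10×3×21 ≡ 72 mod 93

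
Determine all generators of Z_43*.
There are φ(42) = 12 primitive roots mod 43: {3, 5, 12, 18, 19, 20, 26, 28, 29, 30, 33, 34}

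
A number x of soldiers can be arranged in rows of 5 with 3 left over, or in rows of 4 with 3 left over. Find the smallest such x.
M = 5 × 4 = 20. M₁ = 4, y₁ ≡ 4 (mod 5). M₂ = 5, y₂ ≡ 1 (mod 4). x = 3×4×4 + 3×5×1 ≡ 3 (mod 20)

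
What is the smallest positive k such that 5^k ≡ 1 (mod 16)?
Powers of 5 mod 16: 5^1≡5, 5^2≡9, 5^3≡13, 5^4≡1. Order = 4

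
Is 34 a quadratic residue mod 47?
By Euler's criterion: 34^{23} ≡ 1 (mod 47). Since this equals 1, 34 is a QR.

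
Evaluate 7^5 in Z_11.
By repeated squaring (mod 11): 7^{1}≡7, 7^{2}≡5, 7^{4}≡3. Then 7^{5} = 7^{4+1} ≡ 3 × 7 ≡ 10 (mod 11)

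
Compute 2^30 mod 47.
By repeated squaring mod 47: 2^{1}≡2, 2^{2}≡4, 2^{4}≡16, 2^{8}≡21, 2^{16}≡18. Then 2^{30} = 2^{16+8+4+2} ≡ 18 × 21 × 16 × 4 ≡ 34 mod 47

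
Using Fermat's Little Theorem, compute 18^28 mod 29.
By Fermat's Little Theorem, 18^{28} ≡ 1 mod 29 since 29 is prime and gcd(18, 29) = 1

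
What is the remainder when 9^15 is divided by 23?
By repeated squaring mod 23: 9^{1}≡9, 9^{2}≡12, 9^{4}≡6, 9^{8}≡13. Then 9^{15} = 9^{8+4+2+1} ≡ 13 × 6 × 12 × 9 ≡ 6 mod 23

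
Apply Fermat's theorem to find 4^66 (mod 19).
By Fermat: 4^{18} ≡ 1 (mod 19). 66 = 3×18 + 12. So 4^{66} ≡ 4^{12} ≡ 7 (mod 19)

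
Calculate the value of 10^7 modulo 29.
By repeated squaring (mod 29): 10^{1}≡10, 10^{2}≡13, 10^{4}≡24. Then 10^{7} = 10^{4+2+1} ≡ 24 × 13 × 10 ≡ 17 (mod 29)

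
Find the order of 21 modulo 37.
Powers of 21 mod 37: 21^1≡21, 21^2≡34, 21^3≡11, 21^4≡9, 21^5≡4, 21^6≡10, 21^7≡25, 21^8≡7, 21^9≡36, 21^10≡16, 21^11≡3, 21^12≡26, 21^13≡28, 21^14≡33, 21^15≡27, 21^16≡12, 21^17≡30, 21^18≡1. So the order of 21 is 18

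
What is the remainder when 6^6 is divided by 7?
Using Fermat: 6^{6} ≡ 1 (mod 7). 6 ≡ 0 (mod 6). So 6^{6} ≡ 6^{0} ≡ 1 (mod 7)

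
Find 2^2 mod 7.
2^{2} = 4 ≡ 4 mod 7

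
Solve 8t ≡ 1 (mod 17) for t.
Since 17 is prime, by Fermat 8^(-1) ≡ 8^{15} ≡ 15 (mod 17). Verify: 8 × 15 = 120 ≡ 1 (mod 17)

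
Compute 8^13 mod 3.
Using Fermat: 8^{2} ≡ 1 (mod 3). 13 ≡ 1 (mod 2). So 8^{13} ≡ 8^{1} ≡ 2 (mod 3)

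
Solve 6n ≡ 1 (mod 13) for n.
Since 13 is prime, by Fermat 6^(-1) ≡ 6^{11} ≡ 11 (mod 13). Verify: 6 × 11 = 66 ≡ 1 (mod 13)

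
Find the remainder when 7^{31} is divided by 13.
By Fermat: 7^{12} ≡ 1 mod 13. 31 = 2×12 + 7. So 7^{31} ≡ 7^{7} ≡ 6 mod 13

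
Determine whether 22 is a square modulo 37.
By Euler's criterion: 22^{18} ≡ 36 mod 37. Since this equals -1 (≡ 36), 22 is not a QR.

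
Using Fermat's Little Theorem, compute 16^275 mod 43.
By Fermat: 16^{42} ≡ 1 mod 43. 275 ≡ 23 mod 42. So 16^{275} ≡ 16^{23} ≡ 41 mod 43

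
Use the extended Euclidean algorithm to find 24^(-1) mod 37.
Extended GCD: 24(17) + 37(-11) = 1. So 24^(-1) ≡ 17 mod 37. Verify: 24 × 17 = 408 ≡ 1 mod 37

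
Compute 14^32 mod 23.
Using Fermat: 14^{22} ≡ 1 mod 23. 32 ≡ 10 mod 22. So 14^{32} ≡ 14^{10} ≡ 18 mod 23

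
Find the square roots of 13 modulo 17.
The square roots of 13 mod 17 are 8 and 9. Verify: 8² = 64 ≡ 13 mod 17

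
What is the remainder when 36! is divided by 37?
By Wilson's theorem, (36)! ≡ -1 ≡ 36 mod 37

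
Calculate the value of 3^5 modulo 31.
By repeated squaring (mod 31): 3^{1}≡3, 3^{2}≡9, 3^{4}≡19. Then 3^{5} = 3^{4+1} ≡ 19 × 3 ≡ 26 (mod 31)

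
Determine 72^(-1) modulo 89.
Since 89 is prime, by Fermat 72^(-1) ≡ 72^{87} ≡ 68 mod 89. Verify: 72 × 68 = 4896 ≡ 1 mod 89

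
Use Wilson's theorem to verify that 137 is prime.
(136)! mod 137 = 136. Since this equals -1 mod 137, Wilson confirms 137 is prime.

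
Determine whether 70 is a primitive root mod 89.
ord_89(70) divides 88. For each prime q|88: 70^{44}≡88, 70^{8}≡2, none ≡ 1. So 70 has order 88 and is a primitive root mod 89.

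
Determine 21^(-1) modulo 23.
Since 23 is prime, by Fermat 21^(-1) ≡ 21^{21} ≡ 11 (mod 23). Verify: 21 × 11 = 231 ≡ 1 (mod 23)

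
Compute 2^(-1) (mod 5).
Since 5 is prime, by Fermat 2^(-1) ≡ 2^{3} ≡ 3 (mod 5). Verify: 2 × 3 = 6 ≡ 1 (mod 5)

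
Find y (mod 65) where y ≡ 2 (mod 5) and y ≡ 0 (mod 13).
M = 5 × 13 = 65. M₁ = 13, y₁ ≡ 2 (mod 5). M₂ = 5, y₂ ≡ 8 (mod 13). y = 2×13×2 + 0×5×8 ≡ 52 (mod 65)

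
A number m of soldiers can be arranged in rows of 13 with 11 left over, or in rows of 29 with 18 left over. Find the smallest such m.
M = 13 × 29 = 377. M₁ = 29, y₁ ≡ 9 mod 13. M₂ = 13, y₂ ≡ 9 mod 29. m = 11×29×9 + 18×13×9 ≡ 76 mod 377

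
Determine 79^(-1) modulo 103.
Since 103 is prime, by Fermat 79^(-1) ≡ 79^{101} ≡ 30 (mod 103). Verify: 79 × 30 = 2370 ≡ 1 (mod 103)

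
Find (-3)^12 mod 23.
By repeated squaring mod 23: (-3)^{1}≡20, (-3)^{2}≡9, (-3)^{4}≡12, (-3)^{8}≡6. Then (-3)^{12} = (-3)^{8+4} ≡ 6 × 12 ≡ 3 mod 23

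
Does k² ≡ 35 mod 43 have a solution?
By Euler's criterion: 35^{21} ≡ 1 mod 43. Since this equals 1, 35 is a QR.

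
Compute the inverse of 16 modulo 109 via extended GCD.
Extended GCD: 16(-34) + 109(5) = 1. So 16^(-1) ≡ -34 ≡ 75 (mod 109). Verify: 16 × 75 = 1200 ≡ 1 (mod 109)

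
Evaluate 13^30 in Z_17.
Using Fermat: 13^{16} ≡ 1 mod 17. 30 ≡ 14 mod 16. So 13^{30} ≡ 13^{14} ≡ 16 mod 17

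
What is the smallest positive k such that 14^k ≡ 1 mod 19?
Powers of 14 mod 19: 14^1≡14, 14^2≡6, 14^3≡8, 14^4≡17, 14^5≡10, 14^6≡7, 14^7≡3, 14^8≡4, 14^9≡18, 14^10≡5, 14^11≡13, 14^12≡11, 14^13≡2, 14^14≡9, 14^15≡12, 14^16≡16, 14^17≡15, 14^18≡1. ord_19(14) = 18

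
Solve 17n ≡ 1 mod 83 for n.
Since 83 is prime, by Fermat 17^(-1) ≡ 17^{81} ≡ 44 mod 83. Verify: 17 × 44 = 748 ≡ 1 mod 83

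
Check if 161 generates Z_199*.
161^{99} ≡ 1 (mod 199) and 99 < 198, so ord_199(161) = 99 ≠ 198 and 161 is not a primitive root.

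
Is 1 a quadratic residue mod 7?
By Euler's criterion: 1^{3} ≡ 1 (mod 7). Since this equals 1, 1 is a QR.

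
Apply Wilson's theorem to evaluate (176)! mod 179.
(178)! = (176)! × (177) × (178) ≡ -1 (mod 179). So (176)! ≡ -1 × [(178)(177)]^(-1) ≡ 89 (mod 179)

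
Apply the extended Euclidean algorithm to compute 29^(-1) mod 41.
Extended GCD: 29(17) + 41(-12) = 1. So 29^(-1) ≡ 17 mod 41. Verify: 29 × 17 = 493 ≡ 1 mod 41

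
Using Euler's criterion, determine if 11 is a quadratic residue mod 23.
By Euler's criterion: 11^{11} ≡ 22 (mod 23). Since this equals -1 (≡ 22), 11 is not a QR.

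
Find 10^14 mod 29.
By repeated squaring mod 29: 10^{1}≡10, 10^{2}≡13, 10^{4}≡24, 10^{8}≡25. Then 10^{14} = 10^{8+4+2} ≡ 25 × 24 × 13 ≡ 28 mod 29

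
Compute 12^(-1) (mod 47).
Since 47 is prime, by Fermat 12^(-1) ≡ 12^{45} ≡ 4 (mod 47). Verify: 12 × 4 = 48 ≡ 1 (mod 47)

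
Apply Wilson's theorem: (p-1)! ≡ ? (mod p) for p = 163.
By Wilson's theorem, (162)! ≡ -1 ≡ 162 mod 163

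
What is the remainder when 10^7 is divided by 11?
By repeated squaring (mod 11): 10^{1}≡10, 10^{2}≡1, 10^{4}≡1. Then 10^{7} = 10^{4+2+1} ≡ 1 × 1 × 10 ≡ 10 (mod 11)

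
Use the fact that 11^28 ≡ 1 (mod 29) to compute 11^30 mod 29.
By Fermat: 11^{28} ≡ 1 (mod 29). So 11^{30} = 11^{28} · 11^{2} ≡ 11^{2} ≡ 5 (mod 29)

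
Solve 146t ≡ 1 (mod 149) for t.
Since 149 is prime, by Fermat 146^(-1) ≡ 146^{147} ≡ 99 (mod 149). Verify: 146 × 99 = 14454 ≡ 1 (mod 149)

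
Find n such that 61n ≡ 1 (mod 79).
Since 79 is prime, by Fermat 61^(-1) ≡ 61^{77} ≡ 57 (mod 79). Verify: 61 × 57 = 3477 ≡ 1 (mod 79)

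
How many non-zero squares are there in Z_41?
Exactly half the non-zero residues mod a prime are QRs: (41-1)/2 = 20.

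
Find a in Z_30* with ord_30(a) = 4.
7 has order 4 mod 30 since 7^{4} ≡ 1 mod 30 and no smaller power works.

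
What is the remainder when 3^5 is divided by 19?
By repeated squaring (mod 19): 3^{1}≡3, 3^{2}≡9, 3^{4}≡5. Then 3^{5} = 3^{4+1} ≡ 5 × 3 ≡ 15 (mod 19)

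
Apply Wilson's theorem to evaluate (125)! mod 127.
(126)! = (125)! × (126) ≡ -1 (mod 127). So (125)! ≡ -1 × (126)^(-1) ≡ (-1)×(-1) = 1 (mod 127)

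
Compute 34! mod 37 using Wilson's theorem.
(36)! = (34)! × (35) × (36) ≡ -1 mod 37. So (34)! ≡ -1 × [(36)(35)]^(-1) ≡ 18 mod 37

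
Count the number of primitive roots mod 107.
A prime p has φ(p-1) primitive roots; here φ(106) = 52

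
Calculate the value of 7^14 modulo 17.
By repeated squaring mod 17: 7^{1}≡7, 7^{2}≡15, 7^{4}≡4, 7^{8}≡16. Then 7^{14} = 7^{8+4+2} ≡ 16 × 4 × 15 ≡ 8 mod 17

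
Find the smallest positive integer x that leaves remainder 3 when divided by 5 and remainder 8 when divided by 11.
M = 5 × 11 = 55. M₁ = 11, y₁ ≡ 1 mod 5. M₂ = 5, y₂ ≡ 9 mod 11. x = 3×11×1 + 8×5×9 ≡ 8 mod 55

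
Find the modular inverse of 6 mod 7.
Since 7 is prime, by Fermat 6^(-1) ≡ 6^{5} ≡ 6 (mod 7). Verify: 6 × 6 = 36 ≡ 1 (mod 7)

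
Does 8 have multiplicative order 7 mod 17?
Powers of 8 mod 17: 8^1≡8, 8^2≡13, 8^3≡2, 8^4≡16, 8^5≡9, 8^6≡4, 8^7≡15, 8^8≡1. 8^7≡15≢1, so ord ≠ 7. No, the actual order is 8.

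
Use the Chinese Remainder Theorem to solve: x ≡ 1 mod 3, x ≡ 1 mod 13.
M = 3 × 13 = 39. M₁ = 13, y₁ ≡ 1 mod 3. M₂ = 3, y₂ ≡ 9 mod 13. x = 1×13×1 + 1×3×9 ≡ 1 mod 39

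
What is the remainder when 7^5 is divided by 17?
By repeated squaring mod 17: 7^{1}≡7, 7^{2}≡15, 7^{4}≡4. Then 7^{5} = 7^{4+1} ≡ 4 × 7 ≡ 11 mod 17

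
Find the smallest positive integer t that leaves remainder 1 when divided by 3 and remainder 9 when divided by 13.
M = 3 × 13 = 39. M₁ = 13, y₁ ≡ 1 (mod 3). M₂ = 3, y₂ ≡ 9 (mod 13). t = 1×13×1 + 9×3×9 ≡ 22 (mod 39)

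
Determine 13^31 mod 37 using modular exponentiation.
By repeated squaring (mod 37): 13^{1}≡13, 13^{2}≡21, 13^{4}≡34, 13^{8}≡9, 13^{16}≡7. Then 13^{31} = 13^{16+8+4+2+1} ≡ 7 × 9 × 34 × 21 × 13 ≡ 18 (mod 37)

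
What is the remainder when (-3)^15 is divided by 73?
By repeated squaring mod 73: (-3)^{1}≡70, (-3)^{2}≡9, (-3)^{4}≡8, (-3)^{8}≡64. Then (-3)^{15} = (-3)^{8+4+2+1} ≡ 64 × 8 × 9 × 70 ≡ 46 mod 73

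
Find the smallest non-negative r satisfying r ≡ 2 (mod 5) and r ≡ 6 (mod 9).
M = 5 × 9 = 45. M₁ = 9, y₁ ≡ 4 (mod 5). M₂ = 5, y₂ ≡ 2 (mod 9). r = 2×9×4 + 6×5×2 ≡ 42 (mod 45)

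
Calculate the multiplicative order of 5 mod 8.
Powers of 5 mod 8: 5^1≡5, 5^2≡1. Order = 2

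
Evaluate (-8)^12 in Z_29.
By repeated squaring mod 29: (-8)^{1}≡21, (-8)^{2}≡6, (-8)^{4}≡7, (-8)^{8}≡20. Then (-8)^{12} = (-8)^{8+4} ≡ 20 × 7 ≡ 24 mod 29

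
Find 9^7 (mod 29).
By repeated squaring (mod 29): 9^{1}≡9, 9^{2}≡23, 9^{4}≡7. Then 9^{7} = 9^{4+2+1} ≡ 7 × 23 × 9 ≡ 28 (mod 29)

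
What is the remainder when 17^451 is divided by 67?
Using Fermat: 17^{66} ≡ 1 (mod 67). 451 ≡ 55 (mod 66). So 17^{451} ≡ 17^{55} ≡ 37 (mod 67)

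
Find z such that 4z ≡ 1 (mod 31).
Since 31 is prime, by Fermat 4^(-1) ≡ 4^{29} ≡ 8 (mod 31). Verify: 4 × 8 = 32 ≡ 1 (mod 31)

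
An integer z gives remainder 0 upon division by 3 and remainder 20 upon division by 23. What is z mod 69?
M = 3 × 23 = 69. M₁ = 23, y₁ ≡ 2 mod 3. M₂ = 3, y₂ ≡ 8 mod 23. z = 0×23×2 + 20×3×8 ≡ 66 mod 69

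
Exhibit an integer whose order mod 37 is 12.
8 has order 12 mod 37 since 8^{12} ≡ 1 (mod 37) and no smaller power works.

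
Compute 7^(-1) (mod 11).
Since 11 is prime, by Fermat 7^(-1) ≡ 7^{9} ≡ 8 (mod 11). Verify: 7 × 8 = 56 ≡ 1 (mod 11)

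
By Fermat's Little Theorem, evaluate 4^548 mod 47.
By Fermat: 4^{46} ≡ 1 (mod 47). 548 ≡ 42 (mod 46). So 4^{548} ≡ 4^{42} ≡ 9 (mod 47)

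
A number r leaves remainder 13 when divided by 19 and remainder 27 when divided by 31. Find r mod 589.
M = 19 × 31 = 589. M₁ = 31, y₁ ≡ 8 mod 19. M₂ = 19, y₂ ≡ 18 mod 31. r = 13×31×8 + 27×19×18 ≡ 89 mod 589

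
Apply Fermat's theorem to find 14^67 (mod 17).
By Fermat: 14^{16} ≡ 1 (mod 17). 67 = 4×16 + 3. So 14^{67} ≡ 14^{3} ≡ 7 (mod 17)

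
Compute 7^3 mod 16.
7^{3} = 343 ≡ 7 (mod 16)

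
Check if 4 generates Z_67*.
4^{33} ≡ 1 mod 67 and 33 < 66, so ord_67(4) = 33 ≠ 66 and 4 is not a primitive root.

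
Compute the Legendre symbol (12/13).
(12/13) = 12^{6} mod 13 = 1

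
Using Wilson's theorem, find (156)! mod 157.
By Wilson's theorem, (156)! ≡ -1 ≡ 156 mod 157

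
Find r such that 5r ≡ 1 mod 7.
Since 7 is prime, by Fermat 5^(-1) ≡ 5^{5} ≡ 3 mod 7. Verify: 5 × 3 = 15 ≡ 1 mod 7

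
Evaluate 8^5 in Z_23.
By repeated squaring mod 23: 8^{1}≡8, 8^{2}≡18, 8^{4}≡2. Then 8^{5} = 8^{4+1} ≡ 2 × 8 ≡ 16 mod 23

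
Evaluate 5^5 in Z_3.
Using Fermat: 5^{2} ≡ 1 mod 3. 5 ≡ 1 mod 2. So 5^{5} ≡ 5^{1} ≡ 2 mod 3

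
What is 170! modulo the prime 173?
(172)! = (170)! × (171) × (172) ≡ -1 mod 173. So (170)! ≡ -1 × [(172)(171)]^(-1) ≡ 86 mod 173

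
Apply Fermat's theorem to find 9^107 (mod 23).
By Fermat: 9^{22} ≡ 1 (mod 23). 107 = 4×22 + 19. So 9^{107} ≡ 9^{19} ≡ 13 (mod 23)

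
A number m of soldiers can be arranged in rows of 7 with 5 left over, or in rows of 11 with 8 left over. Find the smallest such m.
M = 7 × 11 = 77. M₁ = 11, y₁ ≡ 2 (mod 7). M₂ = 7, y₂ ≡ 8 (mod 11). m = 5×11×2 + 8×7×8 ≡ 19 (mod 77)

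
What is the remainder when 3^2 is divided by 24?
3^{2} = 9 ≡ 9 mod 24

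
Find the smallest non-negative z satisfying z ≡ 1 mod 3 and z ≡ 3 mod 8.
M = 3 × 8 = 24. M₁ = 8, y₁ ≡ 2 mod 3. M₂ = 3, y₂ ≡ 3 mod 8. z = 1×8×2 + 3×3×3 ≡ 19 mod 24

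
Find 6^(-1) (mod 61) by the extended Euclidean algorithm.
Extended GCD: 6(-10) + 61(1) = 1. So 6^(-1) ≡ -10 ≡ 51 (mod 61). Verify: 6 × 51 = 306 ≡ 1 (mod 61)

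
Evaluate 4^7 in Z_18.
By repeated squaring mod 18: 4^{1}≡4, 4^{2}≡16, 4^{4}≡4. Then 4^{7} = 4^{4+2+1} ≡ 4 × 16 × 4 ≡ 4 mod 18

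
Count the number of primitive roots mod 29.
Number of primitive roots mod 29 = φ(p-1) = φ(28) = 12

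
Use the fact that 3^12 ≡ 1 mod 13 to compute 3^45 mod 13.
By Fermat: 3^{12} ≡ 1 mod 13. 45 = 3×12 + 9. So 3^{45} ≡ 3^{9} ≡ 1 mod 13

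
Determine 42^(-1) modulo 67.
Since 67 is prime, by Fermat 42^(-1) ≡ 42^{65} ≡ 8 (mod 67). Verify: 42 × 8 = 336 ≡ 1 (mod 67)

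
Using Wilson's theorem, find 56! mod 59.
(58)! = (56)! × (57) × (58) ≡ -1 (mod 59). So (56)! ≡ -1 × [(58)(57)]^(-1) ≡ 29 (mod 59)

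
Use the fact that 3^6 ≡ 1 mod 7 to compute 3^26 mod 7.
By Fermat: 3^{6} ≡ 1 mod 7. 26 = 4×6 + 2. So 3^{26} ≡ 3^{2} ≡ 2 mod 7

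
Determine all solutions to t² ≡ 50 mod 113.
The square roots of 50 mod 113 are 29 and 84. Verify: 29² = 841 ≡ 50 mod 113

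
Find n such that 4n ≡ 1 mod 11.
Since 11 is prime, by Fermat 4^(-1) ≡ 4^{9} ≡ 3 mod 11. Verify: 4 × 3 = 12 ≡ 1 mod 11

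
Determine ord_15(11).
Powers of 11 mod 15: 11^1≡11, 11^2≡1. ord_15(11) = 2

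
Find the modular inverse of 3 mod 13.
Since 13 is prime, by Fermat 3^(-1) ≡ 3^{11} ≡ 9 mod 13. Verify: 3 × 9 = 27 ≡ 1 mod 13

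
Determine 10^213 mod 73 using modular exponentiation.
Using Fermat: 10^{72} ≡ 1 (mod 73). 213 ≡ 69 (mod 72). So 10^{213} ≡ 10^{69} ≡ 63 (mod 73)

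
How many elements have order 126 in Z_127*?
A prime p has φ(p-1) primitive roots; here φ(126) = 36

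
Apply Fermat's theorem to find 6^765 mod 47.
By Fermat: 6^{46} ≡ 1 mod 47. 765 ≡ 29 mod 46. So 6^{765} ≡ 6^{29} ≡ 32 mod 47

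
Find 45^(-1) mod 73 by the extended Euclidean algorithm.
Extended GCD: 45(13) + 73(-8) = 1. So 45^(-1) ≡ 13 mod 73. Verify: 45 × 13 = 585 ≡ 1 mod 73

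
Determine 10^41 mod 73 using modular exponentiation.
By repeated squaring (mod 73): 10^{1}≡10, 10^{2}≡27, 10^{4}≡72, 10^{8}≡1, 10^{16}≡1, 10^{32}≡1. Then 10^{41} = 10^{32+8+1} ≡ 1 × 1 × 10 ≡ 10 (mod 73)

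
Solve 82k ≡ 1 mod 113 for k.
Since 113 is prime, by Fermat 82^(-1) ≡ 82^{111} ≡ 51 mod 113. Verify: 82 × 51 = 4182 ≡ 1 mod 113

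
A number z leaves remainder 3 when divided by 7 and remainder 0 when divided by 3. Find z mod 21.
M = 7 × 3 = 21. M₁ = 3, y₁ ≡ 5 mod 7. M₂ = 7, y₂ ≡ 1 mod 3. z = 3×3×5 + 0×7×1 ≡ 3 mod 21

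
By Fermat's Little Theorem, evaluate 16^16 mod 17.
By Fermat's Little Theorem, 16^{16} ≡ 1 (mod 17) since 17 is prime and gcd(16, 17) = 1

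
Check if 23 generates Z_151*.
23^{30} ≡ 1 mod 151 and 30 < 150, so ord_151(23) = 30 ≠ 150 and 23 is not a primitive root.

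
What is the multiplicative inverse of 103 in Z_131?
Since 131 is prime, by Fermat 103^(-1) ≡ 103^{129} ≡ 14 (mod 131). Verify: 103 × 14 = 1442 ≡ 1 (mod 131)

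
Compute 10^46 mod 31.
Using Fermat: 10^{30} ≡ 1 (mod 31). 46 ≡ 16 (mod 30). So 10^{46} ≡ 10^{16} ≡ 10 (mod 31)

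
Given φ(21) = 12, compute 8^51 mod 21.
By Euler: 8^{12} ≡ 1 mod 21 since gcd(8, 21) = 1. 51 = 4×12 + 3. So 8^{51} ≡ 8^{3} ≡ 8 mod 21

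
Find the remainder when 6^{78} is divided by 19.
By Fermat: 6^{18} ≡ 1 (mod 19). 78 = 4×18 + 6. So 6^{78} ≡ 6^{6} ≡ 11 (mod 19)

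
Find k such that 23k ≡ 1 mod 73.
Since 73 is prime, by Fermat 23^(-1) ≡ 23^{71} ≡ 54 mod 73. Verify: 23 × 54 = 1242 ≡ 1 mod 73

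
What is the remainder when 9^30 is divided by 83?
By repeated squaring mod 83: 9^{1}≡9, 9^{2}≡81, 9^{4}≡4, 9^{8}≡16, 9^{16}≡7. Then 9^{30} = 9^{16+8+4+2} ≡ 7 × 16 × 4 × 81 ≡ 17 mod 83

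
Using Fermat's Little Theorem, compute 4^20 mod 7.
By Fermat: 4^{6} ≡ 1 mod 7. 20 = 3×6 + 2. So 4^{20} ≡ 4^{2} ≡ 2 mod 7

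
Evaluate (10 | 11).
(10/11) = 10^{5} mod 11 = -1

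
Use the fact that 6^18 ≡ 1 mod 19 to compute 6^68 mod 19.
By Fermat: 6^{18} ≡ 1 mod 19. 68 = 3×18 + 14. So 6^{68} ≡ 6^{14} ≡ 5 mod 19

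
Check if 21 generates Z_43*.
21^{7} ≡ 1 mod 43 and 7 < 42, so ord_43(21) = 7 ≠ 42 and 21 is not a primitive root.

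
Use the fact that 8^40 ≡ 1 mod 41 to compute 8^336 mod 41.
By Fermat: 8^{40} ≡ 1 mod 41. 336 ≡ 16 mod 40. So 8^{336} ≡ 8^{16} ≡ 10 mod 41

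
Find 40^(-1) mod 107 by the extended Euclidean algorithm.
Extended GCD: 40(-8) + 107(3) = 1. So 40^(-1) ≡ -8 ≡ 99 mod 107. Verify: 40 × 99 = 3960 ≡ 1 mod 107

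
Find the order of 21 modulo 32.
Powers of 21 mod 32: 21^1≡21, 21^2≡25, 21^3≡13, 21^4≡17, 21^5≡5, 21^6≡9, 21^7≡29, 21^8≡1. So the order of 21 is 8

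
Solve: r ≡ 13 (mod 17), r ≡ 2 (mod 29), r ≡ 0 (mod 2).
M = 17 × 29 × 2 = 986. M₁ = 58, y₁ ≡ 5 (mod 17). M₂ = 34, y₂ ≡ 6 (mod 29). M₃ = 493, y₃ ≡ 1 (mod 2). r = 13×58×5 + 2×34×6 + 0×493×1 ≡ 234 (mod 986)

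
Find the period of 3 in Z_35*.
Powers of 3 mod 35: 3^1≡3, 3^2≡9, 3^3≡27, 3^4≡11, 3^5≡33, 3^6≡29, 3^7≡17, 3^8≡16, 3^9≡13, 3^10≡4, 3^11≡12, 3^12≡1. Order = 12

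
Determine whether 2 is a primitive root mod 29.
ord_29(2) divides 28. For each prime q|28: 2^{14}≡28, 2^{4}≡16, none ≡ 1. So 2 has order 28 and is a primitive root mod 29.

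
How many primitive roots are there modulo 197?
Number of primitive roots mod 197 = φ(p-1) = φ(196) = 84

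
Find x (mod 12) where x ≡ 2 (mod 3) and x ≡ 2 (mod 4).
M = 3 × 4 = 12. M₁ = 4, y₁ ≡ 1 (mod 3). M₂ = 3, y₂ ≡ 3 (mod 4). x = 2×4×1 + 2×3×3 ≡ 2 (mod 12)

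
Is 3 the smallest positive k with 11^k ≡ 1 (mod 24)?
Powers of 11 mod 24: 11^1≡11, 11^2≡1. Already 11^2≡1, so the order is 2 < 3. No, the actual order is 2.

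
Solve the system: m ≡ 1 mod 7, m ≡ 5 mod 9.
M = 7 × 9 = 63. M₁ = 9, y₁ ≡ 4 mod 7. M₂ = 7, y₂ ≡ 4 mod 9. m = 1×9×4 + 5×7×4 ≡ 50 mod 63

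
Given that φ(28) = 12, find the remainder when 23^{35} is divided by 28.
By Euler: 23^{12} ≡ 1 mod 28 since gcd(23, 28) = 1. 35 = 2×12 + 11. So 23^{35} ≡ 23^{11} ≡ 11 mod 28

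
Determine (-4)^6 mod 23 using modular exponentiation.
By repeated squaring (mod 23): (-4)^{1}≡19, (-4)^{2}≡16, (-4)^{4}≡3. Then (-4)^{6} = (-4)^{4+2} ≡ 3 × 16 ≡ 2 (mod 23)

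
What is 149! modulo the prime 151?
(150)! = (149)! × (150) ≡ -1 (mod 151). So (149)! ≡ -1 × (150)^(-1) ≡ (-1)×(-1) = 1 (mod 151)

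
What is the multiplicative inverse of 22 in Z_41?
Since 41 is prime, by Fermat 22^(-1) ≡ 22^{39} ≡ 28 mod 41. Verify: 22 × 28 = 616 ≡ 1 mod 41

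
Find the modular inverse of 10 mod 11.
Since 11 is prime, by Fermat 10^(-1) ≡ 10^{9} ≡ 10 (mod 11). Verify: 10 × 10 = 100 ≡ 1 (mod 11)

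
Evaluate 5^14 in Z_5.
By repeated squaring (mod 5): 5^{1}≡0, 5^{2}≡0, 5^{4}≡0, 5^{8}≡0. Then 5^{14} = 5^{8+4+2} ≡ 0 × 0 × 0 ≡ 0 (mod 5)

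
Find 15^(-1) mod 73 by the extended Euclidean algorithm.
Extended GCD: 15(-34) + 73(7) = 1. So 15^(-1) ≡ -34 ≡ 39 mod 73. Verify: 15 × 39 = 585 ≡ 1 mod 73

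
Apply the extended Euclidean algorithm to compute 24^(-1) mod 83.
Extended GCD: 24(-38) + 83(11) = 1. So 24^(-1) ≡ -38 ≡ 45 mod 83. Verify: 24 × 45 = 1080 ≡ 1 mod 83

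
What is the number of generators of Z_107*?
A prime p has φ(p-1) primitive roots; here φ(106) = 52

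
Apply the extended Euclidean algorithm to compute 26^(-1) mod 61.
Extended GCD: 26(-7) + 61(3) = 1. So 26^(-1) ≡ -7 ≡ 54 mod 61. Verify: 26 × 54 = 1404 ≡ 1 mod 61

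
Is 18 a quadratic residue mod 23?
By Euler's criterion: 18^{11} ≡ 1 mod 23. Since this equals 1, 18 is a QR.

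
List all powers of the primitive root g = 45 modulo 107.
45^1, 45^2, ..., 45^{106} mod 107: [45, 99, 68, 64, 98, 23, 72, 30, 66, 81, 7, 101, 51, 48, 20, 44, 54, 76, 103, 34, 32, 49, 65, 36, 15, 33, 94, 57, 104, 79, 24, 10, 22, 27, 38, 105, 17, 16, 78, 86, 18, 61, 70, 47, 82, 52, 93, 12, 5, 11, 67, 19, 106, 62, 8, 39, 43, 9, 84, 35, 77, 41, 26, 100, 6, 56, 59, 87, 63, 53, 31, 4, 73, 75, 58, 42, 71, 92, 74, 13, 50, 3, 28, 83, 97, 85, 80, 69, 2, 90, 91, 29, 21, 89, 46, 37, 60, 25, 55, 14, 95, 102, 96, 40, 88, 1]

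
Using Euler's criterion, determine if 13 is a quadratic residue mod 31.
By Euler's criterion: 13^{15} ≡ 30 (mod 31). Since this equals -1 (≡ 30), 13 is not a QR.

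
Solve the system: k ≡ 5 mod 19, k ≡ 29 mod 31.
M = 19 × 31 = 589. M₁ = 31, y₁ ≡ 8 mod 19. M₂ = 19, y₂ ≡ 18 mod 31. k = 5×31×8 + 29×19×18 ≡ 556 mod 589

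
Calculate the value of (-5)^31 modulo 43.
By repeated squaring (mod 43): (-5)^{1}≡38, (-5)^{2}≡25, (-5)^{4}≡23, (-5)^{8}≡13, (-5)^{16}≡40. Then (-5)^{31} = (-5)^{16+8+4+2+1} ≡ 40 × 13 × 23 × 25 × 38 ≡ 24 (mod 43)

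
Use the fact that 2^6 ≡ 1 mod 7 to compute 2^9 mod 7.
By Fermat: 2^{6} ≡ 1 mod 7. So 2^{9} = 2^{6} · 2^{3} ≡ 2^{3} ≡ 1 mod 7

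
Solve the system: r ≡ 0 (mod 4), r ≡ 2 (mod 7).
M = 4 × 7 = 28. M₁ = 7, y₁ ≡ 3 (mod 4). M₂ = 4, y₂ ≡ 2 (mod 7). r = 0×7×3 + 2×4×2 ≡ 16 (mod 28)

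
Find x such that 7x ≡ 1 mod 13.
Since 13 is prime, by Fermat 7^(-1) ≡ 7^{11} ≡ 2 mod 13. Verify: 7 × 2 = 14 ≡ 1 mod 13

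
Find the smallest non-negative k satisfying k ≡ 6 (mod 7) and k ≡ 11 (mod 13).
M = 7 × 13 = 91. M₁ = 13, y₁ ≡ 6 (mod 7). M₂ = 7, y₂ ≡ 2 (mod 13). k = 6×13×6 + 11×7×2 ≡ 76 (mod 91)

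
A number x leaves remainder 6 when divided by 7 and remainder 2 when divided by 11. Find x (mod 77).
M = 7 × 11 = 77. M₁ = 11, y₁ ≡ 2 (mod 7). M₂ = 7, y₂ ≡ 8 (mod 11). x = 6×11×2 + 2×7×8 ≡ 13 (mod 77)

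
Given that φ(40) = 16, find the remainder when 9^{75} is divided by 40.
By Euler: 9^{16} ≡ 1 (mod 40) since gcd(9, 40) = 1. 75 = 4×16 + 11. So 9^{75} ≡ 9^{11} ≡ 9 (mod 40)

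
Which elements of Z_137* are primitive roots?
There are φ(136) = 64 primitive roots mod 137: {3, 5, 6, 12, 13, 20, 21, 23, 24, 26, 27, 29, 31, 33, 35, 40, 42, 43, 45, 46, 47, 48, 51, 52, 53, 54, 55, 57, 58, 62, 66, 67, 70, 71, 75, 79, 80, 82, 83, 84, 85, 86, 89, 90, 91, 92, 94, 95, 97, 102, 104, 106, 108, 110, 111, 113, 114, 116, 117, 124, 125, 131, 132, 134}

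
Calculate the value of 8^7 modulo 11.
By repeated squaring mod 11: 8^{1}≡8, 8^{2}≡9, 8^{4}≡4. Then 8^{7} = 8^{4+2+1} ≡ 4 × 9 × 8 ≡ 2 mod 11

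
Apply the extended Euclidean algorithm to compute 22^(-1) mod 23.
Extended GCD: 22(-1) + 23(1) = 1. So 22^(-1) ≡ -1 ≡ 22 mod 23. Verify: 22 × 22 = 484 ≡ 1 mod 23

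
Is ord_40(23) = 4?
Powers of 23 mod 40: 23^1≡23, 23^2≡9, 23^3≡7, 23^4≡1. First k with 23^k≡1 is k=4. Yes, ord_40(23) = 4.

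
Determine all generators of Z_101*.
There are φ(100) = 40 primitive roots mod 101: {2, 3, 7, 8, 11, 12, 15, 18, 26, 27, 28, 29, 34, 35, 38, 40, 42, 46, 48, 50, 51, 53, 55, 59, 61, 63, 66, 67, 72, 73, 74, 75, 83, 86, 89, 90, 93, 94, 98, 99}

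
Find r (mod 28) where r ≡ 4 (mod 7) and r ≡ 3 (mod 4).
M = 7 × 4 = 28. M₁ = 4, y₁ ≡ 2 (mod 7). M₂ = 7, y₂ ≡ 3 (mod 4). r = 4×4×2 + 3×7×3 ≡ 11 (mod 28)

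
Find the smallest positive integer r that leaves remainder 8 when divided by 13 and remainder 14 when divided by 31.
M = 13 × 31 = 403. M₁ = 31, y₁ ≡ 8 (mod 13). M₂ = 13, y₂ ≡ 12 (mod 31). r = 8×31×8 + 14×13×12 ≡ 138 (mod 403)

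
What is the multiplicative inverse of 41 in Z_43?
Since 43 is prime, by Fermat 41^(-1) ≡ 41^{41} ≡ 21 (mod 43). Verify: 41 × 21 = 861 ≡ 1 (mod 43)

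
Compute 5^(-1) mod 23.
Since 23 is prime, by Fermat 5^(-1) ≡ 5^{21} ≡ 14 mod 23. Verify: 5 × 14 = 70 ≡ 1 mod 23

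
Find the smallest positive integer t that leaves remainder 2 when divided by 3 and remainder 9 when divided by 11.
M = 3 × 11 = 33. M₁ = 11, y₁ ≡ 2 mod 3. M₂ = 3, y₂ ≡ 4 mod 11. t = 2×11×2 + 9×3×4 ≡ 20 mod 33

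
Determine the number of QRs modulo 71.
The squaring map on Z_71* is 2-to-1, so there are (70)/2 = 35 QRs.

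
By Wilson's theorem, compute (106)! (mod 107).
By Wilson's theorem, (106)! ≡ -1 ≡ 106 (mod 107)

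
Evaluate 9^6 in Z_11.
By repeated squaring (mod 11): 9^{1}≡9, 9^{2}≡4, 9^{4}≡5. Then 9^{6} = 9^{4+2} ≡ 5 × 4 ≡ 9 (mod 11)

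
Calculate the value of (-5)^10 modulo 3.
Using Fermat: (-5)^{2} ≡ 1 (mod 3). 10 ≡ 0 (mod 2). So (-5)^{10} ≡ (-5)^{0} ≡ 1 (mod 3)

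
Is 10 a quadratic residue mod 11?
By Euler's criterion: 10^{5} ≡ 10 (mod 11). Since this equals -1 (≡ 10), 10 is not a QR.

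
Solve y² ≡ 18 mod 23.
The square roots of 18 mod 23 are 8 and 15. Verify: 8² = 64 ≡ 18 mod 23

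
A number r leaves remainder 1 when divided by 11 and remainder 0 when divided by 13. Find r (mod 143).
M = 11 × 13 = 143. M₁ = 13, y₁ ≡ 6 (mod 11). M₂ = 11, y₂ ≡ 6 (mod 13). r = 1×13×6 + 0×11×6 ≡ 78 (mod 143)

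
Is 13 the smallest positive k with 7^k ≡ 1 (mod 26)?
Powers of 7 mod 26: 7^1≡7, 7^2≡23, 7^3≡5, 7^4≡9, 7^5≡11, 7^6≡25, 7^7≡19, 7^8≡3, 7^9≡21, 7^10≡17, 7^11≡15, 7^12≡1. Already 7^12≡1, so the order is 12 < 13. No, the actual order is 12.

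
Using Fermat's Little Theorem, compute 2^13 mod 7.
By Fermat: 2^{6} ≡ 1 (mod 7). 13 = 2×6 + 1. So 2^{13} ≡ 2^{1} ≡ 2 (mod 7)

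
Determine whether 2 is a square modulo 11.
By Euler's criterion: 2^{5} ≡ 10 mod 11. Since this equals -1 (≡ 10), 2 is not a QR.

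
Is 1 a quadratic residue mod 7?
By Euler's criterion: 1^{3} ≡ 1 mod 7. Since this equals 1, 1 is a QR.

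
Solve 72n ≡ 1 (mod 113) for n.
Since 113 is prime, by Fermat 72^(-1) ≡ 72^{111} ≡ 11 (mod 113). Verify: 72 × 11 = 792 ≡ 1 (mod 113)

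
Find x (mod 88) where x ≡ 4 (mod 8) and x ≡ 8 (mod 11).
M = 8 × 11 = 88. M₁ = 11, y₁ ≡ 3 (mod 8). M₂ = 8, y₂ ≡ 7 (mod 11). x = 4×11×3 + 8×8×7 ≡ 52 (mod 88)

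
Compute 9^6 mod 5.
Using Fermat: 9^{4} ≡ 1 (mod 5). 6 ≡ 2 (mod 4). So 9^{6} ≡ 9^{2} ≡ 1 (mod 5)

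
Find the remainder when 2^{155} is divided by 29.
By Fermat: 2^{28} ≡ 1 mod 29. 155 = 5×28 + 15. So 2^{155} ≡ 2^{15} ≡ 27 mod 29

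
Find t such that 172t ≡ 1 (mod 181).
Since 181 is prime, by Fermat 172^(-1) ≡ 172^{179} ≡ 20 (mod 181). Verify: 172 × 20 = 3440 ≡ 1 (mod 181)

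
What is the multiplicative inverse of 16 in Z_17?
Since 17 is prime, by Fermat 16^(-1) ≡ 16^{15} ≡ 16 mod 17. Verify: 16 × 16 = 256 ≡ 1 mod 17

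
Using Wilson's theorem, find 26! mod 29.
(28)! = (26)! × (27) × (28) ≡ -1 mod 29. So (26)! ≡ -1 × [(28)(27)]^(-1) ≡ 14 mod 29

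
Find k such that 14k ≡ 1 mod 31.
Since 31 is prime, by Fermat 14^(-1) ≡ 14^{29} ≡ 20 mod 31. Verify: 14 × 20 = 280 ≡ 1 mod 31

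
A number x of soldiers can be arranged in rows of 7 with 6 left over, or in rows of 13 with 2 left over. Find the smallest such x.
M = 7 × 13 = 91. M₁ = 13, y₁ ≡ 6 mod 7. M₂ = 7, y₂ ≡ 2 mod 13. x = 6×13×6 + 2×7×2 ≡ 41 mod 91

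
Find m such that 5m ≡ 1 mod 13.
Since 13 is prime, by Fermat 5^(-1) ≡ 5^{11} ≡ 8 mod 13. Verify: 5 × 8 = 40 ≡ 1 mod 13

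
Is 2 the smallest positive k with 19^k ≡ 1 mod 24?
Powers of 19 mod 24: 19^1≡19, 19^2≡1. First k with 19^k≡1 is k=2. Yes, ord_24(19) = 2.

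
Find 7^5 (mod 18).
By repeated squaring (mod 18): 7^{1}≡7, 7^{2}≡13, 7^{4}≡7. Then 7^{5} = 7^{4+1} ≡ 7 × 7 ≡ 13 (mod 18)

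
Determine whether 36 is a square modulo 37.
By Euler's criterion: 36^{18} ≡ 1 (mod 37). Since this equals 1, 36 is a QR.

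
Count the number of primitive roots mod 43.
A prime p has φ(p-1) primitive roots; here φ(42) = 12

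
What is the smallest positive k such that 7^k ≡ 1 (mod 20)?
Powers of 7 mod 20: 7^1≡7, 7^2≡9, 7^3≡3, 7^4≡1. ord_20(7) = 4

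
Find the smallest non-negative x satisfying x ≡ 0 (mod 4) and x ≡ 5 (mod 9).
M = 4 × 9 = 36. M₁ = 9, y₁ ≡ 1 (mod 4). M₂ = 4, y₂ ≡ 7 (mod 9). x = 0×9×1 + 5×4×7 ≡ 32 (mod 36)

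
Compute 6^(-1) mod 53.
Since 53 is prime, by Fermat 6^(-1) ≡ 6^{51} ≡ 9 mod 53. Verify: 6 × 9 = 54 ≡ 1 mod 53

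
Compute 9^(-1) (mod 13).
Since 13 is prime, by Fermat 9^(-1) ≡ 9^{11} ≡ 3 (mod 13). Verify: 9 × 3 = 27 ≡ 1 (mod 13)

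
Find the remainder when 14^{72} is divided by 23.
By Fermat: 14^{22} ≡ 1 (mod 23). 72 = 3×22 + 6. So 14^{72} ≡ 14^{6} ≡ 3 (mod 23)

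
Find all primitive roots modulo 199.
There are φ(198) = 60 primitive roots mod 199: {3, 6, 15, 22, 30, 34, 38, 39, 41, 44, 48, 54, 68, 69, 71, 73, 75, 77, 84, 87, 95, 97, 99, 105, 108, 110, 113, 118, 119, 120, 127, 129, 133, 134, 142, 143, 146, 148, 149, 150, 152, 153, 154, 163, 164, 166, 167, 168, 170, 173, 176, 179, 183, 185, 186, 189, 190, 192, 195, 197}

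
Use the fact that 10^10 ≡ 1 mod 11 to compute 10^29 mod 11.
By Fermat: 10^{10} ≡ 1 mod 11. 29 = 2×10 + 9. So 10^{29} ≡ 10^{9} ≡ 10 mod 11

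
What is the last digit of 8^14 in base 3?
Using Fermat: 8^{2} ≡ 1 (mod 3). 14 ≡ 0 (mod 2). So 8^{14} ≡ 8^{0} ≡ 1 (mod 3)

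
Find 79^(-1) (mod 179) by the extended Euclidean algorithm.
Extended GCD: 79(34) + 179(-15) = 1. So 79^(-1) ≡ 34 (mod 179). Verify: 79 × 34 = 2686 ≡ 1 (mod 179)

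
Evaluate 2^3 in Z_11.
2^{3} = 8 ≡ 8 (mod 11)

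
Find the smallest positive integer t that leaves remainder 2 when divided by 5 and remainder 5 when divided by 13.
M = 5 × 13 = 65. M₁ = 13, y₁ ≡ 2 (mod 5). M₂ = 5, y₂ ≡ 8 (mod 13). t = 2×13×2 + 5×5×8 ≡ 57 (mod 65)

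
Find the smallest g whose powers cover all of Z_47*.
g = 5. Powers: [5, 25, 31, 14, 23, 21, ...] generates all 46 non-zero residues.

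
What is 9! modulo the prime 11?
(10)! = (9)! × (10) ≡ -1 mod 11. So (9)! ≡ -1 × (10)^(-1) ≡ (-1)×(-1) = 1 mod 11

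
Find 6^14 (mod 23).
By repeated squaring (mod 23): 6^{1}≡6, 6^{2}≡13, 6^{4}≡8, 6^{8}≡18. Then 6^{14} = 6^{8+4+2} ≡ 18 × 8 × 13 ≡ 9 (mod 23)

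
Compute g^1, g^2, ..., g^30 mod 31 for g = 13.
13^1, 13^2, ..., 13^{30} mod 31: [13, 14, 27, 10, 6, 16, 22, 7, 29, 5, 3, 8, 11, 19, 30, 18, 17, 4, 21, 25, 15, 9, 24, 2, 26, 28, 23, 20, 12, 1]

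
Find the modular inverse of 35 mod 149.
Since 149 is prime, by Fermat 35^(-1) ≡ 35^{147} ≡ 132 mod 149. Verify: 35 × 132 = 4620 ≡ 1 mod 149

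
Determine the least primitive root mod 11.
g = 2. Powers: [2, 4, 8, 5, 10, 9, ...] generates all 10 non-zero residues.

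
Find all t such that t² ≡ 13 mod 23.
The square roots of 13 mod 23 are 6 and 17. Verify: 6² = 36 ≡ 13 mod 23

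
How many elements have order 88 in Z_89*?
A prime p has φ(p-1) primitive roots; here φ(88) = 40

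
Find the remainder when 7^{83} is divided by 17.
By Fermat: 7^{16} ≡ 1 mod 17. 83 = 5×16 + 3. So 7^{83} ≡ 7^{3} ≡ 3 mod 17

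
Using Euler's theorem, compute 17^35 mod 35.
By Euler: 17^{24} ≡ 1 (mod 35) since gcd(17, 35) = 1. 35 = 1×24 + 11. So 17^{35} ≡ 17^{11} ≡ 33 (mod 35)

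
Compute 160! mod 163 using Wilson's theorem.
(162)! = (160)! × (161) × (162) ≡ -1 mod 163. So (160)! ≡ -1 × [(162)(161)]^(-1) ≡ 81 mod 163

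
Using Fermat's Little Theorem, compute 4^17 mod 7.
By Fermat: 4^{6} ≡ 1 mod 7. 17 = 2×6 + 5. So 4^{17} ≡ 4^{5} ≡ 2 mod 7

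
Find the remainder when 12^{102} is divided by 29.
By Fermat: 12^{28} ≡ 1 (mod 29). 102 = 3×28 + 18. So 12^{102} ≡ 12^{18} ≡ 28 (mod 29)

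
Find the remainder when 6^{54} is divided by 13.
By Fermat: 6^{12} ≡ 1 mod 13. 54 = 4×12 + 6. So 6^{54} ≡ 6^{6} ≡ 12 mod 13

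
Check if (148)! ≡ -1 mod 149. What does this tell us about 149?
(148)! mod 149 = 148. Since this equals -1 mod 149, Wilson confirms 149 is prime.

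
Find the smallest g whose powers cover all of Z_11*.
g = 2. For each prime q|10: 2^{5}≡10, 2^{2}≡4, none ≡ 1, so ord_11(2) = 10 and 2 is a primitive root.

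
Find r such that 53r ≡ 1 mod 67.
Since 67 is prime, by Fermat 53^(-1) ≡ 53^{65} ≡ 43 mod 67. Verify: 53 × 43 = 2279 ≡ 1 mod 67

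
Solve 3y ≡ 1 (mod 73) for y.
Since 73 is prime, by Fermat 3^(-1) ≡ 3^{71} ≡ 49 (mod 73). Verify: 3 × 49 = 147 ≡ 1 (mod 73)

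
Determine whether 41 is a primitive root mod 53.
ord_53(41) divides 52. For each prime q|52: 41^{26}≡52, 41^{4}≡13, none ≡ 1. So 41 has order 52 and is a primitive root mod 53.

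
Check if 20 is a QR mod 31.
By Euler's criterion: 20^{15} ≡ 1 mod 31. Since this equals 1, 20 is a QR.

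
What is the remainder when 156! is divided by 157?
By Wilson's theorem, (156)! ≡ -1 ≡ 156 (mod 157)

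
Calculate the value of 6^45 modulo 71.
By repeated squaring mod 71: 6^{1}≡6, 6^{2}≡36, 6^{4}≡18, 6^{8}≡40, 6^{16}≡38, 6^{32}≡24. Then 6^{45} = 6^{32+8+4+1} ≡ 24 × 40 × 18 × 6 ≡ 20 mod 71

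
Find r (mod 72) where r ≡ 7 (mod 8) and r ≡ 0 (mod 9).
M = 8 × 9 = 72. M₁ = 9, y₁ ≡ 1 (mod 8). M₂ = 8, y₂ ≡ 8 (mod 9). r = 7×9×1 + 0×8×8 ≡ 63 (mod 72)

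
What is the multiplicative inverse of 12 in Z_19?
Since 19 is prime, by Fermat 12^(-1) ≡ 12^{17} ≡ 8 mod 19. Verify: 12 × 8 = 96 ≡ 1 mod 19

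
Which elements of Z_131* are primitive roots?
There are φ(130) = 48 primitive roots mod 131: {2, 6, 8, 10, 14, 17, 22, 23, 26, 29, 30, 31, 37, 40, 50, 54, 56, 57, 66, 67, 72, 76, 82, 83, 85, 87, 88, 90, 93, 95, 96, 97, 98, 103, 104, 106, 110, 111, 115, 116, 118, 119, 120, 122, 124, 126, 127, 128}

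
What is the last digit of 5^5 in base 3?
Using Fermat: 5^{2} ≡ 1 (mod 3). 5 ≡ 1 (mod 2). So 5^{5} ≡ 5^{1} ≡ 2 (mod 3)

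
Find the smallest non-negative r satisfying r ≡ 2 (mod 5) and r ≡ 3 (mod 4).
M = 5 × 4 = 20. M₁ = 4, y₁ ≡ 4 (mod 5). M₂ = 5, y₂ ≡ 1 (mod 4). r = 2×4×4 + 3×5×1 ≡ 7 (mod 20)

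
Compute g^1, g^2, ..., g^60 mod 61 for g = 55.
55^1, 55^2, ..., 55^{60} mod 61: [55, 36, 28, 15, 32, 52, 54, 42, 53, 48, 17, 20, 2, 49, 11, 56, 30, 3, 43, 47, 23, 45, 35, 34, 40, 4, 37, 22, 51, 60, 6, 25, 33, 46, 29, 9, 7, 19, 8, 13, 44, 41, 59, 12, 50, 5, 31, 58, 18, 14, 38, 16, 26, 27, 21, 57, 24, 39, 10, 1]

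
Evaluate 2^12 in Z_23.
By repeated squaring (mod 23): 2^{1}≡2, 2^{2}≡4, 2^{4}≡16, 2^{8}≡3. Then 2^{12} = 2^{8+4} ≡ 3 × 16 ≡ 2 (mod 23)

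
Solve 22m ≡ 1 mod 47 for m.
Since 47 is prime, by Fermat 22^(-1) ≡ 22^{45} ≡ 15 mod 47. Verify: 22 × 15 = 330 ≡ 1 mod 47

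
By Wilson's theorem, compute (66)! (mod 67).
By Wilson's theorem, (66)! ≡ -1 ≡ 66 (mod 67)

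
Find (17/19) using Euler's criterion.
(17/19) = 17^{9} mod 19 = 1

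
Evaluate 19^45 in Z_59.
By repeated squaring (mod 59): 19^{1}≡19, 19^{2}≡7, 19^{4}≡49, 19^{8}≡41, 19^{16}≡29, 19^{32}≡15. Then 19^{45} = 19^{32+8+4+1} ≡ 15 × 41 × 49 × 19 ≡ 29 (mod 59)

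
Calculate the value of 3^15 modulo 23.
By repeated squaring (mod 23): 3^{1}≡3, 3^{2}≡9, 3^{4}≡12, 3^{8}≡6. Then 3^{15} = 3^{8+4+2+1} ≡ 6 × 12 × 9 × 3 ≡ 12 (mod 23)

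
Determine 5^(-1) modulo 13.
Since 13 is prime, by Fermat 5^(-1) ≡ 5^{11} ≡ 8 (mod 13). Verify: 5 × 8 = 40 ≡ 1 (mod 13)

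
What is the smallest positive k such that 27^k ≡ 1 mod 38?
Powers of 27 mod 38: 27^1≡27, 27^2≡7, 27^3≡37, 27^4≡11, 27^5≡31, 27^6≡1. So the order of 27 is 6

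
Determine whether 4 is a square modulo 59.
By Euler's criterion: 4^{29} ≡ 1 (mod 59). Since this equals 1, 4 is a QR.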